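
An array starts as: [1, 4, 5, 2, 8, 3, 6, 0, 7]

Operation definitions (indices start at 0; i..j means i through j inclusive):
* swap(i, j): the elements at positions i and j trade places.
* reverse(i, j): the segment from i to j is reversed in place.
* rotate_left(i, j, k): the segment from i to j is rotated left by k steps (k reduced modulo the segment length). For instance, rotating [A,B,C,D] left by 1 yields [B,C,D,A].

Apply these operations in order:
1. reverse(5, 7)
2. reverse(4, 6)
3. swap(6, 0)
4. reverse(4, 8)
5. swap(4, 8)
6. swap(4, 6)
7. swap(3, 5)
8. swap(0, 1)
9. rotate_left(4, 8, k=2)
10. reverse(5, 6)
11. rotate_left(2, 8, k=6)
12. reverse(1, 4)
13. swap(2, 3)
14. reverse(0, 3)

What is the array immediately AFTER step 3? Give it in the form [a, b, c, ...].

Answer: [8, 4, 5, 2, 6, 0, 1, 3, 7]

Derivation:
After 1 (reverse(5, 7)): [1, 4, 5, 2, 8, 0, 6, 3, 7]
After 2 (reverse(4, 6)): [1, 4, 5, 2, 6, 0, 8, 3, 7]
After 3 (swap(6, 0)): [8, 4, 5, 2, 6, 0, 1, 3, 7]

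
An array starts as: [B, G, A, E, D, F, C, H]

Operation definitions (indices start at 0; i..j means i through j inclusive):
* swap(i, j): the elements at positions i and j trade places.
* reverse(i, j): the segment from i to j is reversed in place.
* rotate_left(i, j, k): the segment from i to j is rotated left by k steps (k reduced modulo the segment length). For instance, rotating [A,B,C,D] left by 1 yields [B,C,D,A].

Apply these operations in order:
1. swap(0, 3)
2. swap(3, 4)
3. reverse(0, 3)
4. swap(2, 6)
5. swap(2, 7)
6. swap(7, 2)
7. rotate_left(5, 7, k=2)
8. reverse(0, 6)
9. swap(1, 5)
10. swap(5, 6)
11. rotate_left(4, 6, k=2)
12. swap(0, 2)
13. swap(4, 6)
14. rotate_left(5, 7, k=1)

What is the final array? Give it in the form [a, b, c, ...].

After 1 (swap(0, 3)): [E, G, A, B, D, F, C, H]
After 2 (swap(3, 4)): [E, G, A, D, B, F, C, H]
After 3 (reverse(0, 3)): [D, A, G, E, B, F, C, H]
After 4 (swap(2, 6)): [D, A, C, E, B, F, G, H]
After 5 (swap(2, 7)): [D, A, H, E, B, F, G, C]
After 6 (swap(7, 2)): [D, A, C, E, B, F, G, H]
After 7 (rotate_left(5, 7, k=2)): [D, A, C, E, B, H, F, G]
After 8 (reverse(0, 6)): [F, H, B, E, C, A, D, G]
After 9 (swap(1, 5)): [F, A, B, E, C, H, D, G]
After 10 (swap(5, 6)): [F, A, B, E, C, D, H, G]
After 11 (rotate_left(4, 6, k=2)): [F, A, B, E, H, C, D, G]
After 12 (swap(0, 2)): [B, A, F, E, H, C, D, G]
After 13 (swap(4, 6)): [B, A, F, E, D, C, H, G]
After 14 (rotate_left(5, 7, k=1)): [B, A, F, E, D, H, G, C]

Answer: [B, A, F, E, D, H, G, C]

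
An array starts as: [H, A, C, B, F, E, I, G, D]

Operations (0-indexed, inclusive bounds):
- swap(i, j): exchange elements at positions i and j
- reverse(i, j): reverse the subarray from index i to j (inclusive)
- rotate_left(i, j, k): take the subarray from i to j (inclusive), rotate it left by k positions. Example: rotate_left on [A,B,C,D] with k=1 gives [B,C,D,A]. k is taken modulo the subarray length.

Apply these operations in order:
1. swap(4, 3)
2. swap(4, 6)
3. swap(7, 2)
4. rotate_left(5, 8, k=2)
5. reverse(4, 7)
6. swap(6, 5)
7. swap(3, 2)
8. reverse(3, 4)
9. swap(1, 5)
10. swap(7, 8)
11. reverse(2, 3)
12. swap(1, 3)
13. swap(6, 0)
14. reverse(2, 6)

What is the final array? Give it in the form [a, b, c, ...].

Answer: [D, F, H, A, G, C, E, B, I]

Derivation:
After 1 (swap(4, 3)): [H, A, C, F, B, E, I, G, D]
After 2 (swap(4, 6)): [H, A, C, F, I, E, B, G, D]
After 3 (swap(7, 2)): [H, A, G, F, I, E, B, C, D]
After 4 (rotate_left(5, 8, k=2)): [H, A, G, F, I, C, D, E, B]
After 5 (reverse(4, 7)): [H, A, G, F, E, D, C, I, B]
After 6 (swap(6, 5)): [H, A, G, F, E, C, D, I, B]
After 7 (swap(3, 2)): [H, A, F, G, E, C, D, I, B]
After 8 (reverse(3, 4)): [H, A, F, E, G, C, D, I, B]
After 9 (swap(1, 5)): [H, C, F, E, G, A, D, I, B]
After 10 (swap(7, 8)): [H, C, F, E, G, A, D, B, I]
After 11 (reverse(2, 3)): [H, C, E, F, G, A, D, B, I]
After 12 (swap(1, 3)): [H, F, E, C, G, A, D, B, I]
After 13 (swap(6, 0)): [D, F, E, C, G, A, H, B, I]
After 14 (reverse(2, 6)): [D, F, H, A, G, C, E, B, I]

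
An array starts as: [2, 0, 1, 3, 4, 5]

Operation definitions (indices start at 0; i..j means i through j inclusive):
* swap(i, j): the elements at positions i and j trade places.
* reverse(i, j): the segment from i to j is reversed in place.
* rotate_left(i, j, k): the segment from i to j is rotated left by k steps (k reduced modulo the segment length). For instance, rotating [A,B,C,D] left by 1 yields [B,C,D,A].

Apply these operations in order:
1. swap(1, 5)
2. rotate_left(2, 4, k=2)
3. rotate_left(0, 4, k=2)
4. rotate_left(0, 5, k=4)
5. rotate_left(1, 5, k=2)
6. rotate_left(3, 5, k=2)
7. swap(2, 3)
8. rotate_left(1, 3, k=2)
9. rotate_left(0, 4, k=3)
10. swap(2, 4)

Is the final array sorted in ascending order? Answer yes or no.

Answer: no

Derivation:
After 1 (swap(1, 5)): [2, 5, 1, 3, 4, 0]
After 2 (rotate_left(2, 4, k=2)): [2, 5, 4, 1, 3, 0]
After 3 (rotate_left(0, 4, k=2)): [4, 1, 3, 2, 5, 0]
After 4 (rotate_left(0, 5, k=4)): [5, 0, 4, 1, 3, 2]
After 5 (rotate_left(1, 5, k=2)): [5, 1, 3, 2, 0, 4]
After 6 (rotate_left(3, 5, k=2)): [5, 1, 3, 4, 2, 0]
After 7 (swap(2, 3)): [5, 1, 4, 3, 2, 0]
After 8 (rotate_left(1, 3, k=2)): [5, 3, 1, 4, 2, 0]
After 9 (rotate_left(0, 4, k=3)): [4, 2, 5, 3, 1, 0]
After 10 (swap(2, 4)): [4, 2, 1, 3, 5, 0]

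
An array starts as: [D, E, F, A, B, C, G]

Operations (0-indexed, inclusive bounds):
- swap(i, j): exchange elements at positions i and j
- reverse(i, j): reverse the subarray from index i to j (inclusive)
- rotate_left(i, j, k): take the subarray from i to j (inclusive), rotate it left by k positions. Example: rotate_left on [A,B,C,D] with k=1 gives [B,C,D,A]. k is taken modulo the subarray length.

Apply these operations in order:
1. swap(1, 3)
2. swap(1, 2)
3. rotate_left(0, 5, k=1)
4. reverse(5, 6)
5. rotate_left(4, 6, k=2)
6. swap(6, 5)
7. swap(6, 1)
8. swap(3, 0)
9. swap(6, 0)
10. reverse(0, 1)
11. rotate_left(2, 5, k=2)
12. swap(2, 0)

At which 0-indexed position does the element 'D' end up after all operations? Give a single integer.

After 1 (swap(1, 3)): [D, A, F, E, B, C, G]
After 2 (swap(1, 2)): [D, F, A, E, B, C, G]
After 3 (rotate_left(0, 5, k=1)): [F, A, E, B, C, D, G]
After 4 (reverse(5, 6)): [F, A, E, B, C, G, D]
After 5 (rotate_left(4, 6, k=2)): [F, A, E, B, D, C, G]
After 6 (swap(6, 5)): [F, A, E, B, D, G, C]
After 7 (swap(6, 1)): [F, C, E, B, D, G, A]
After 8 (swap(3, 0)): [B, C, E, F, D, G, A]
After 9 (swap(6, 0)): [A, C, E, F, D, G, B]
After 10 (reverse(0, 1)): [C, A, E, F, D, G, B]
After 11 (rotate_left(2, 5, k=2)): [C, A, D, G, E, F, B]
After 12 (swap(2, 0)): [D, A, C, G, E, F, B]

Answer: 0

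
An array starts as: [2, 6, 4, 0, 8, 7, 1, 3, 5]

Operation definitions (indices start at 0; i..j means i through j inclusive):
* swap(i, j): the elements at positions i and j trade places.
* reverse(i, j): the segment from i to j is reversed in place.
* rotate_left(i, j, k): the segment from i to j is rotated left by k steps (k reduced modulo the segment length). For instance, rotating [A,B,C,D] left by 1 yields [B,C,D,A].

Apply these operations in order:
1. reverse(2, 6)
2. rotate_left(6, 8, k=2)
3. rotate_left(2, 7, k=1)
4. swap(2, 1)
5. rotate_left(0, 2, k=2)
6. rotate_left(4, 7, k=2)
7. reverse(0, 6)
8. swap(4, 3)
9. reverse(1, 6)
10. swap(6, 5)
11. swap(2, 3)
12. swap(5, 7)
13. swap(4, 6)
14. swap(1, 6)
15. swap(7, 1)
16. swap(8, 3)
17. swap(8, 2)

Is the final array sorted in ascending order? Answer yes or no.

Answer: yes

Derivation:
After 1 (reverse(2, 6)): [2, 6, 1, 7, 8, 0, 4, 3, 5]
After 2 (rotate_left(6, 8, k=2)): [2, 6, 1, 7, 8, 0, 5, 4, 3]
After 3 (rotate_left(2, 7, k=1)): [2, 6, 7, 8, 0, 5, 4, 1, 3]
After 4 (swap(2, 1)): [2, 7, 6, 8, 0, 5, 4, 1, 3]
After 5 (rotate_left(0, 2, k=2)): [6, 2, 7, 8, 0, 5, 4, 1, 3]
After 6 (rotate_left(4, 7, k=2)): [6, 2, 7, 8, 4, 1, 0, 5, 3]
After 7 (reverse(0, 6)): [0, 1, 4, 8, 7, 2, 6, 5, 3]
After 8 (swap(4, 3)): [0, 1, 4, 7, 8, 2, 6, 5, 3]
After 9 (reverse(1, 6)): [0, 6, 2, 8, 7, 4, 1, 5, 3]
After 10 (swap(6, 5)): [0, 6, 2, 8, 7, 1, 4, 5, 3]
After 11 (swap(2, 3)): [0, 6, 8, 2, 7, 1, 4, 5, 3]
After 12 (swap(5, 7)): [0, 6, 8, 2, 7, 5, 4, 1, 3]
After 13 (swap(4, 6)): [0, 6, 8, 2, 4, 5, 7, 1, 3]
After 14 (swap(1, 6)): [0, 7, 8, 2, 4, 5, 6, 1, 3]
After 15 (swap(7, 1)): [0, 1, 8, 2, 4, 5, 6, 7, 3]
After 16 (swap(8, 3)): [0, 1, 8, 3, 4, 5, 6, 7, 2]
After 17 (swap(8, 2)): [0, 1, 2, 3, 4, 5, 6, 7, 8]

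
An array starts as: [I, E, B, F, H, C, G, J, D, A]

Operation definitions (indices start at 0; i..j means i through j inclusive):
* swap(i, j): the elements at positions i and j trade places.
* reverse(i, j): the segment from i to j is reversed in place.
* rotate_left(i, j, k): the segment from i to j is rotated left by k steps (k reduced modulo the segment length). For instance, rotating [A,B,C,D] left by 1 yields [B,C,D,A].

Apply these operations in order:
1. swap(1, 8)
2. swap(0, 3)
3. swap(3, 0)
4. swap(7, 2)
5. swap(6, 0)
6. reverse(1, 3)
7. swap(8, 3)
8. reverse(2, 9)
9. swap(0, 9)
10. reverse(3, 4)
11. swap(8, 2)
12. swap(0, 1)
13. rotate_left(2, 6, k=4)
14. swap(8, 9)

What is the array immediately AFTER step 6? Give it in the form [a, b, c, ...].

Answer: [G, F, J, D, H, C, I, B, E, A]

Derivation:
After 1 (swap(1, 8)): [I, D, B, F, H, C, G, J, E, A]
After 2 (swap(0, 3)): [F, D, B, I, H, C, G, J, E, A]
After 3 (swap(3, 0)): [I, D, B, F, H, C, G, J, E, A]
After 4 (swap(7, 2)): [I, D, J, F, H, C, G, B, E, A]
After 5 (swap(6, 0)): [G, D, J, F, H, C, I, B, E, A]
After 6 (reverse(1, 3)): [G, F, J, D, H, C, I, B, E, A]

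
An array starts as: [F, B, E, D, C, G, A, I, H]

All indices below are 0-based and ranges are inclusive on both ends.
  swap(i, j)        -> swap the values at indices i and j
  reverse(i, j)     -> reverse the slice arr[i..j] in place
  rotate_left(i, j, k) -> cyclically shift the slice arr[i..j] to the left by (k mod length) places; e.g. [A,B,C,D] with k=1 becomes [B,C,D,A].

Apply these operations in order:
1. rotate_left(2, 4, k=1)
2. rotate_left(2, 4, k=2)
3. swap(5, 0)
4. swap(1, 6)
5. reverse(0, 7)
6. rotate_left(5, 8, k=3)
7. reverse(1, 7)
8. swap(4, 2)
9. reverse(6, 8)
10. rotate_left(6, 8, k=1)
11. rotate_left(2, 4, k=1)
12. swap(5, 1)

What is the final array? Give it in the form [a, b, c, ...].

Answer: [I, C, H, E, D, A, B, F, G]

Derivation:
After 1 (rotate_left(2, 4, k=1)): [F, B, D, C, E, G, A, I, H]
After 2 (rotate_left(2, 4, k=2)): [F, B, E, D, C, G, A, I, H]
After 3 (swap(5, 0)): [G, B, E, D, C, F, A, I, H]
After 4 (swap(1, 6)): [G, A, E, D, C, F, B, I, H]
After 5 (reverse(0, 7)): [I, B, F, C, D, E, A, G, H]
After 6 (rotate_left(5, 8, k=3)): [I, B, F, C, D, H, E, A, G]
After 7 (reverse(1, 7)): [I, A, E, H, D, C, F, B, G]
After 8 (swap(4, 2)): [I, A, D, H, E, C, F, B, G]
After 9 (reverse(6, 8)): [I, A, D, H, E, C, G, B, F]
After 10 (rotate_left(6, 8, k=1)): [I, A, D, H, E, C, B, F, G]
After 11 (rotate_left(2, 4, k=1)): [I, A, H, E, D, C, B, F, G]
After 12 (swap(5, 1)): [I, C, H, E, D, A, B, F, G]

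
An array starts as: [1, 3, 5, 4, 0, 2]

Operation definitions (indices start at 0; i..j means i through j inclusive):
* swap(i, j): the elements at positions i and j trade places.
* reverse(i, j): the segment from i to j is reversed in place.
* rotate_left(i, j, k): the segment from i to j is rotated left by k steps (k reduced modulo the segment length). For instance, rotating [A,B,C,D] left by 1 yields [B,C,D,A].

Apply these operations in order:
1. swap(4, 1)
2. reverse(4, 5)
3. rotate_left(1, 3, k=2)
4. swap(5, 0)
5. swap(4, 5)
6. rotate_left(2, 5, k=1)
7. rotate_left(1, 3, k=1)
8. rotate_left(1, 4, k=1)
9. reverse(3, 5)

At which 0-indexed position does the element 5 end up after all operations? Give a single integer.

After 1 (swap(4, 1)): [1, 0, 5, 4, 3, 2]
After 2 (reverse(4, 5)): [1, 0, 5, 4, 2, 3]
After 3 (rotate_left(1, 3, k=2)): [1, 4, 0, 5, 2, 3]
After 4 (swap(5, 0)): [3, 4, 0, 5, 2, 1]
After 5 (swap(4, 5)): [3, 4, 0, 5, 1, 2]
After 6 (rotate_left(2, 5, k=1)): [3, 4, 5, 1, 2, 0]
After 7 (rotate_left(1, 3, k=1)): [3, 5, 1, 4, 2, 0]
After 8 (rotate_left(1, 4, k=1)): [3, 1, 4, 2, 5, 0]
After 9 (reverse(3, 5)): [3, 1, 4, 0, 5, 2]

Answer: 4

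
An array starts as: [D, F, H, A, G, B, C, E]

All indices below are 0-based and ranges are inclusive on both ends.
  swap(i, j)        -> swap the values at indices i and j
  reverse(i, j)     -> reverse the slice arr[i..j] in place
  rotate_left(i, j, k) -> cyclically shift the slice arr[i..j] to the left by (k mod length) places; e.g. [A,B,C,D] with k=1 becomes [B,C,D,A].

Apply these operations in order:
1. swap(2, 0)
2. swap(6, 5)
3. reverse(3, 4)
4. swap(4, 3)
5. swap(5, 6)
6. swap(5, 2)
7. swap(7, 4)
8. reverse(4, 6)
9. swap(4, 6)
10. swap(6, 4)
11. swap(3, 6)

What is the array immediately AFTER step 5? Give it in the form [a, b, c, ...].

Answer: [H, F, D, A, G, B, C, E]

Derivation:
After 1 (swap(2, 0)): [H, F, D, A, G, B, C, E]
After 2 (swap(6, 5)): [H, F, D, A, G, C, B, E]
After 3 (reverse(3, 4)): [H, F, D, G, A, C, B, E]
After 4 (swap(4, 3)): [H, F, D, A, G, C, B, E]
After 5 (swap(5, 6)): [H, F, D, A, G, B, C, E]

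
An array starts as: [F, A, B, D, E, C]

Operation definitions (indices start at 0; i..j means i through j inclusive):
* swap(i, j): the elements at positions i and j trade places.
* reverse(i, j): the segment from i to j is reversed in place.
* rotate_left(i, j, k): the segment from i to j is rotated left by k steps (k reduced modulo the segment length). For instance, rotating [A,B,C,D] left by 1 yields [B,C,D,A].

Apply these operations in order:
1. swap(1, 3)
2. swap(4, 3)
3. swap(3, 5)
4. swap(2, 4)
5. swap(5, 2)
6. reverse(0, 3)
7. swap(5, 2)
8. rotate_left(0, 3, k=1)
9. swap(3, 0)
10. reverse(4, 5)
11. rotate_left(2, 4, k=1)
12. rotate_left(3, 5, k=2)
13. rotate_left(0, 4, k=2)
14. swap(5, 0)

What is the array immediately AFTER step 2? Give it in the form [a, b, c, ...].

After 1 (swap(1, 3)): [F, D, B, A, E, C]
After 2 (swap(4, 3)): [F, D, B, E, A, C]

Answer: [F, D, B, E, A, C]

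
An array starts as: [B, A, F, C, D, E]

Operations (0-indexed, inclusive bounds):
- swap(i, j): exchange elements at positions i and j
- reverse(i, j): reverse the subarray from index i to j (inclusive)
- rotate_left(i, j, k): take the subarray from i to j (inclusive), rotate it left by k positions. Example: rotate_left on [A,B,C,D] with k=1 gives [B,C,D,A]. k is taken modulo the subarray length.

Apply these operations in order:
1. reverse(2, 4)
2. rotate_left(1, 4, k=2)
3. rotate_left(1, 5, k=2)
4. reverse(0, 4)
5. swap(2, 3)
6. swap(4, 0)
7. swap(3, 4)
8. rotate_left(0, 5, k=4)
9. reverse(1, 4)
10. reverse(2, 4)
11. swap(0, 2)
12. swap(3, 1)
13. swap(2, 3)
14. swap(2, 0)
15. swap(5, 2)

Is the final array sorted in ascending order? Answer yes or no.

Answer: yes

Derivation:
After 1 (reverse(2, 4)): [B, A, D, C, F, E]
After 2 (rotate_left(1, 4, k=2)): [B, C, F, A, D, E]
After 3 (rotate_left(1, 5, k=2)): [B, A, D, E, C, F]
After 4 (reverse(0, 4)): [C, E, D, A, B, F]
After 5 (swap(2, 3)): [C, E, A, D, B, F]
After 6 (swap(4, 0)): [B, E, A, D, C, F]
After 7 (swap(3, 4)): [B, E, A, C, D, F]
After 8 (rotate_left(0, 5, k=4)): [D, F, B, E, A, C]
After 9 (reverse(1, 4)): [D, A, E, B, F, C]
After 10 (reverse(2, 4)): [D, A, F, B, E, C]
After 11 (swap(0, 2)): [F, A, D, B, E, C]
After 12 (swap(3, 1)): [F, B, D, A, E, C]
After 13 (swap(2, 3)): [F, B, A, D, E, C]
After 14 (swap(2, 0)): [A, B, F, D, E, C]
After 15 (swap(5, 2)): [A, B, C, D, E, F]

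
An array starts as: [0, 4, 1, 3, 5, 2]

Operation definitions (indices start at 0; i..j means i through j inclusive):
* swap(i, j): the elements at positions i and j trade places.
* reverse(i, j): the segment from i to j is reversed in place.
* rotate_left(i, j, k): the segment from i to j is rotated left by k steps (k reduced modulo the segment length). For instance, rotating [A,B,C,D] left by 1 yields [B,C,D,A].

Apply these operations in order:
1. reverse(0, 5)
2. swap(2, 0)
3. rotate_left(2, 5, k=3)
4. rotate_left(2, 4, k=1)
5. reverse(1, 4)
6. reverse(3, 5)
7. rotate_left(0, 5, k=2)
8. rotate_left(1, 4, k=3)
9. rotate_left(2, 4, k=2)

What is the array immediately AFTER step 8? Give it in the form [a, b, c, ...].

After 1 (reverse(0, 5)): [2, 5, 3, 1, 4, 0]
After 2 (swap(2, 0)): [3, 5, 2, 1, 4, 0]
After 3 (rotate_left(2, 5, k=3)): [3, 5, 0, 2, 1, 4]
After 4 (rotate_left(2, 4, k=1)): [3, 5, 2, 1, 0, 4]
After 5 (reverse(1, 4)): [3, 0, 1, 2, 5, 4]
After 6 (reverse(3, 5)): [3, 0, 1, 4, 5, 2]
After 7 (rotate_left(0, 5, k=2)): [1, 4, 5, 2, 3, 0]
After 8 (rotate_left(1, 4, k=3)): [1, 3, 4, 5, 2, 0]

Answer: [1, 3, 4, 5, 2, 0]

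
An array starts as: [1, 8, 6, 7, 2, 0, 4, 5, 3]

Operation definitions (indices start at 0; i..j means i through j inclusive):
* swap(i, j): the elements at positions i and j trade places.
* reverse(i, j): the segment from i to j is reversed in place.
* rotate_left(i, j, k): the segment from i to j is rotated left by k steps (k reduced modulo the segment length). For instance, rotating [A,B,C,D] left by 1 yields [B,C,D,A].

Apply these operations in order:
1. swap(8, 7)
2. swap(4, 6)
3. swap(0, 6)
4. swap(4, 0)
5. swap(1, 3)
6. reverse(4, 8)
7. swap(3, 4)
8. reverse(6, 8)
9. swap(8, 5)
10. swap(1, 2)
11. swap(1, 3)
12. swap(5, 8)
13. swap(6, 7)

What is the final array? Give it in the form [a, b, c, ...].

After 1 (swap(8, 7)): [1, 8, 6, 7, 2, 0, 4, 3, 5]
After 2 (swap(4, 6)): [1, 8, 6, 7, 4, 0, 2, 3, 5]
After 3 (swap(0, 6)): [2, 8, 6, 7, 4, 0, 1, 3, 5]
After 4 (swap(4, 0)): [4, 8, 6, 7, 2, 0, 1, 3, 5]
After 5 (swap(1, 3)): [4, 7, 6, 8, 2, 0, 1, 3, 5]
After 6 (reverse(4, 8)): [4, 7, 6, 8, 5, 3, 1, 0, 2]
After 7 (swap(3, 4)): [4, 7, 6, 5, 8, 3, 1, 0, 2]
After 8 (reverse(6, 8)): [4, 7, 6, 5, 8, 3, 2, 0, 1]
After 9 (swap(8, 5)): [4, 7, 6, 5, 8, 1, 2, 0, 3]
After 10 (swap(1, 2)): [4, 6, 7, 5, 8, 1, 2, 0, 3]
After 11 (swap(1, 3)): [4, 5, 7, 6, 8, 1, 2, 0, 3]
After 12 (swap(5, 8)): [4, 5, 7, 6, 8, 3, 2, 0, 1]
After 13 (swap(6, 7)): [4, 5, 7, 6, 8, 3, 0, 2, 1]

Answer: [4, 5, 7, 6, 8, 3, 0, 2, 1]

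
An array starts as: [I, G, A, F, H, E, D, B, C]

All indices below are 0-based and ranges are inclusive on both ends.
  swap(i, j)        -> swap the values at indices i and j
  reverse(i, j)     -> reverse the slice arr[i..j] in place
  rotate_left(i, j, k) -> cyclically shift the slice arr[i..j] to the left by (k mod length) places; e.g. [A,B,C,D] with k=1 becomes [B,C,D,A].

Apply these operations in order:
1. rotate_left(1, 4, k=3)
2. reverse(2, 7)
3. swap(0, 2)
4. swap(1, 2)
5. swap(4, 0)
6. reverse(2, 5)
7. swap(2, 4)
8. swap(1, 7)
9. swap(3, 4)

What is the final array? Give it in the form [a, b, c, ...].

Answer: [E, G, D, F, B, H, A, I, C]

Derivation:
After 1 (rotate_left(1, 4, k=3)): [I, H, G, A, F, E, D, B, C]
After 2 (reverse(2, 7)): [I, H, B, D, E, F, A, G, C]
After 3 (swap(0, 2)): [B, H, I, D, E, F, A, G, C]
After 4 (swap(1, 2)): [B, I, H, D, E, F, A, G, C]
After 5 (swap(4, 0)): [E, I, H, D, B, F, A, G, C]
After 6 (reverse(2, 5)): [E, I, F, B, D, H, A, G, C]
After 7 (swap(2, 4)): [E, I, D, B, F, H, A, G, C]
After 8 (swap(1, 7)): [E, G, D, B, F, H, A, I, C]
After 9 (swap(3, 4)): [E, G, D, F, B, H, A, I, C]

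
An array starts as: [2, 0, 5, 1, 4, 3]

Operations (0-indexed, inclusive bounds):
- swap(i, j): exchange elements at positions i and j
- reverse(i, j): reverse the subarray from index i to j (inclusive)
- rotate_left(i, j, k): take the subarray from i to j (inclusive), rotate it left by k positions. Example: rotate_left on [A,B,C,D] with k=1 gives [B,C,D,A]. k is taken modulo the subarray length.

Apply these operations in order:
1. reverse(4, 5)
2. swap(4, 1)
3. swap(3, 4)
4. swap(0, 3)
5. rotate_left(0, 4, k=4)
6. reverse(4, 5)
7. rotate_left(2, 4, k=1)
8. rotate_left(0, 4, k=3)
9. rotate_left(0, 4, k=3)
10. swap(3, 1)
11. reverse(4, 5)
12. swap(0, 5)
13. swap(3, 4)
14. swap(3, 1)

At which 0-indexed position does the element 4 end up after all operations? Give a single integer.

After 1 (reverse(4, 5)): [2, 0, 5, 1, 3, 4]
After 2 (swap(4, 1)): [2, 3, 5, 1, 0, 4]
After 3 (swap(3, 4)): [2, 3, 5, 0, 1, 4]
After 4 (swap(0, 3)): [0, 3, 5, 2, 1, 4]
After 5 (rotate_left(0, 4, k=4)): [1, 0, 3, 5, 2, 4]
After 6 (reverse(4, 5)): [1, 0, 3, 5, 4, 2]
After 7 (rotate_left(2, 4, k=1)): [1, 0, 5, 4, 3, 2]
After 8 (rotate_left(0, 4, k=3)): [4, 3, 1, 0, 5, 2]
After 9 (rotate_left(0, 4, k=3)): [0, 5, 4, 3, 1, 2]
After 10 (swap(3, 1)): [0, 3, 4, 5, 1, 2]
After 11 (reverse(4, 5)): [0, 3, 4, 5, 2, 1]
After 12 (swap(0, 5)): [1, 3, 4, 5, 2, 0]
After 13 (swap(3, 4)): [1, 3, 4, 2, 5, 0]
After 14 (swap(3, 1)): [1, 2, 4, 3, 5, 0]

Answer: 2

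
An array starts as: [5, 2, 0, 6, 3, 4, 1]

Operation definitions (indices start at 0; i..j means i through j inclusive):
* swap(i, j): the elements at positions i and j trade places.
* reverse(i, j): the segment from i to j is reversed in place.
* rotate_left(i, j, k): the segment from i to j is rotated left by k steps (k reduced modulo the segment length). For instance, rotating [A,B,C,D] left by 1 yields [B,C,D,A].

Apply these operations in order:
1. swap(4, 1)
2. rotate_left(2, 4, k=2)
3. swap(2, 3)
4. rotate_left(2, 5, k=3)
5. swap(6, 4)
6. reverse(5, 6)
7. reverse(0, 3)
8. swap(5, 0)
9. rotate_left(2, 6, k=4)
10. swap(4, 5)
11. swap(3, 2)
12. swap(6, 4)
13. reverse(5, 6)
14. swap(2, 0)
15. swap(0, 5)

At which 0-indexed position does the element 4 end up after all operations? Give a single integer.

Answer: 1

Derivation:
After 1 (swap(4, 1)): [5, 3, 0, 6, 2, 4, 1]
After 2 (rotate_left(2, 4, k=2)): [5, 3, 2, 0, 6, 4, 1]
After 3 (swap(2, 3)): [5, 3, 0, 2, 6, 4, 1]
After 4 (rotate_left(2, 5, k=3)): [5, 3, 4, 0, 2, 6, 1]
After 5 (swap(6, 4)): [5, 3, 4, 0, 1, 6, 2]
After 6 (reverse(5, 6)): [5, 3, 4, 0, 1, 2, 6]
After 7 (reverse(0, 3)): [0, 4, 3, 5, 1, 2, 6]
After 8 (swap(5, 0)): [2, 4, 3, 5, 1, 0, 6]
After 9 (rotate_left(2, 6, k=4)): [2, 4, 6, 3, 5, 1, 0]
After 10 (swap(4, 5)): [2, 4, 6, 3, 1, 5, 0]
After 11 (swap(3, 2)): [2, 4, 3, 6, 1, 5, 0]
After 12 (swap(6, 4)): [2, 4, 3, 6, 0, 5, 1]
After 13 (reverse(5, 6)): [2, 4, 3, 6, 0, 1, 5]
After 14 (swap(2, 0)): [3, 4, 2, 6, 0, 1, 5]
After 15 (swap(0, 5)): [1, 4, 2, 6, 0, 3, 5]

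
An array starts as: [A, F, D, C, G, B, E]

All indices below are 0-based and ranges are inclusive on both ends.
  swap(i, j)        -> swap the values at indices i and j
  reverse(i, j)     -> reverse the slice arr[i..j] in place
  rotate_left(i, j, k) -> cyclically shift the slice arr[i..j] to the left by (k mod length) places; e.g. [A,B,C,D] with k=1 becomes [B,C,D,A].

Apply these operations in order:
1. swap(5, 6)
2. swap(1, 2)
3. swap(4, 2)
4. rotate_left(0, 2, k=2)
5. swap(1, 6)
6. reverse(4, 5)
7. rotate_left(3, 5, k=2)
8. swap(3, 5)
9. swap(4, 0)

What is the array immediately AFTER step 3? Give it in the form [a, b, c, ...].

Answer: [A, D, G, C, F, E, B]

Derivation:
After 1 (swap(5, 6)): [A, F, D, C, G, E, B]
After 2 (swap(1, 2)): [A, D, F, C, G, E, B]
After 3 (swap(4, 2)): [A, D, G, C, F, E, B]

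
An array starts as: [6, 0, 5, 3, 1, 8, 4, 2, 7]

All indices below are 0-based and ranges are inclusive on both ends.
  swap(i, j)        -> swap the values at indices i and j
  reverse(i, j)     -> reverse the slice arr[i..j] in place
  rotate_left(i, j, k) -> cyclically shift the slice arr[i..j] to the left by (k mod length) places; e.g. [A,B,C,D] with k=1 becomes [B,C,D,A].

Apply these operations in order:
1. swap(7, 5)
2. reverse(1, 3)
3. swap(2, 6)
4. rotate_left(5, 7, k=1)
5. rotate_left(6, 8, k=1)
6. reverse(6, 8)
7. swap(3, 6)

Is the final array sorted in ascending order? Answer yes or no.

Answer: no

Derivation:
After 1 (swap(7, 5)): [6, 0, 5, 3, 1, 2, 4, 8, 7]
After 2 (reverse(1, 3)): [6, 3, 5, 0, 1, 2, 4, 8, 7]
After 3 (swap(2, 6)): [6, 3, 4, 0, 1, 2, 5, 8, 7]
After 4 (rotate_left(5, 7, k=1)): [6, 3, 4, 0, 1, 5, 8, 2, 7]
After 5 (rotate_left(6, 8, k=1)): [6, 3, 4, 0, 1, 5, 2, 7, 8]
After 6 (reverse(6, 8)): [6, 3, 4, 0, 1, 5, 8, 7, 2]
After 7 (swap(3, 6)): [6, 3, 4, 8, 1, 5, 0, 7, 2]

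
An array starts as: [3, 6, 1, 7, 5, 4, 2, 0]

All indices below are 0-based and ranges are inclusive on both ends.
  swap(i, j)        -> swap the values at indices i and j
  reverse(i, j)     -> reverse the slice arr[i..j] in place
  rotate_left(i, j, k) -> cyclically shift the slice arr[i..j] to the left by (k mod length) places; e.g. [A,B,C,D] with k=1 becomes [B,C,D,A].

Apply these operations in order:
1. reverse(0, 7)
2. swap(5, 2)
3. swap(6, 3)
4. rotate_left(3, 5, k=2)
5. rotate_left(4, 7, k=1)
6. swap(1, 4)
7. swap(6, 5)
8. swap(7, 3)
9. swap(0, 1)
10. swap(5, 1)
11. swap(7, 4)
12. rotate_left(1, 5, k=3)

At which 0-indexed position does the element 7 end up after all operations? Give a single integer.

After 1 (reverse(0, 7)): [0, 2, 4, 5, 7, 1, 6, 3]
After 2 (swap(5, 2)): [0, 2, 1, 5, 7, 4, 6, 3]
After 3 (swap(6, 3)): [0, 2, 1, 6, 7, 4, 5, 3]
After 4 (rotate_left(3, 5, k=2)): [0, 2, 1, 4, 6, 7, 5, 3]
After 5 (rotate_left(4, 7, k=1)): [0, 2, 1, 4, 7, 5, 3, 6]
After 6 (swap(1, 4)): [0, 7, 1, 4, 2, 5, 3, 6]
After 7 (swap(6, 5)): [0, 7, 1, 4, 2, 3, 5, 6]
After 8 (swap(7, 3)): [0, 7, 1, 6, 2, 3, 5, 4]
After 9 (swap(0, 1)): [7, 0, 1, 6, 2, 3, 5, 4]
After 10 (swap(5, 1)): [7, 3, 1, 6, 2, 0, 5, 4]
After 11 (swap(7, 4)): [7, 3, 1, 6, 4, 0, 5, 2]
After 12 (rotate_left(1, 5, k=3)): [7, 4, 0, 3, 1, 6, 5, 2]

Answer: 0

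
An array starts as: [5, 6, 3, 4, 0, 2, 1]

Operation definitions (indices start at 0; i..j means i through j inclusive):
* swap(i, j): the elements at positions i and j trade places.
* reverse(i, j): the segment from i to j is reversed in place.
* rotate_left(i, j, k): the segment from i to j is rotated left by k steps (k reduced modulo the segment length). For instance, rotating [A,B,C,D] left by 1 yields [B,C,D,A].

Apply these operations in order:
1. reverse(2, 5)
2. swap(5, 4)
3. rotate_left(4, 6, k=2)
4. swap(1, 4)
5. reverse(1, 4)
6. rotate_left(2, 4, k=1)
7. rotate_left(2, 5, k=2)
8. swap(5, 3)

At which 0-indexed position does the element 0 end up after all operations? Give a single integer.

Answer: 2

Derivation:
After 1 (reverse(2, 5)): [5, 6, 2, 0, 4, 3, 1]
After 2 (swap(5, 4)): [5, 6, 2, 0, 3, 4, 1]
After 3 (rotate_left(4, 6, k=2)): [5, 6, 2, 0, 1, 3, 4]
After 4 (swap(1, 4)): [5, 1, 2, 0, 6, 3, 4]
After 5 (reverse(1, 4)): [5, 6, 0, 2, 1, 3, 4]
After 6 (rotate_left(2, 4, k=1)): [5, 6, 2, 1, 0, 3, 4]
After 7 (rotate_left(2, 5, k=2)): [5, 6, 0, 3, 2, 1, 4]
After 8 (swap(5, 3)): [5, 6, 0, 1, 2, 3, 4]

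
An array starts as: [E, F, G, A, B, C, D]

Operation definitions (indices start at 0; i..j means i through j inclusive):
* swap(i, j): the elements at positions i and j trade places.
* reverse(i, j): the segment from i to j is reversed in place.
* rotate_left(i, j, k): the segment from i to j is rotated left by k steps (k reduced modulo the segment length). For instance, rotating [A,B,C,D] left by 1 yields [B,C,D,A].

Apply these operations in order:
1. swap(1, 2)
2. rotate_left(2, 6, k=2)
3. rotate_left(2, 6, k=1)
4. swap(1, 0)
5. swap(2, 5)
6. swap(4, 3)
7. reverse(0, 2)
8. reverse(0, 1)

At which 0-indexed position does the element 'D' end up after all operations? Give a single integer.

Answer: 4

Derivation:
After 1 (swap(1, 2)): [E, G, F, A, B, C, D]
After 2 (rotate_left(2, 6, k=2)): [E, G, B, C, D, F, A]
After 3 (rotate_left(2, 6, k=1)): [E, G, C, D, F, A, B]
After 4 (swap(1, 0)): [G, E, C, D, F, A, B]
After 5 (swap(2, 5)): [G, E, A, D, F, C, B]
After 6 (swap(4, 3)): [G, E, A, F, D, C, B]
After 7 (reverse(0, 2)): [A, E, G, F, D, C, B]
After 8 (reverse(0, 1)): [E, A, G, F, D, C, B]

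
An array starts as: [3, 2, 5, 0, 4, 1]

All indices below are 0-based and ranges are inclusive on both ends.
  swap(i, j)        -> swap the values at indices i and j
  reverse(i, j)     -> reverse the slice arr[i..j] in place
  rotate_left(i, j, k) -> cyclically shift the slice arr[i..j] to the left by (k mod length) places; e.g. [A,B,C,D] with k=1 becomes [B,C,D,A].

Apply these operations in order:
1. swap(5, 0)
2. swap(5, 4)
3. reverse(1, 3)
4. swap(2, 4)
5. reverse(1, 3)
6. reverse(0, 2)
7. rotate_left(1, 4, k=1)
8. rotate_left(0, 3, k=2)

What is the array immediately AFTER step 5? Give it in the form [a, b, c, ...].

After 1 (swap(5, 0)): [1, 2, 5, 0, 4, 3]
After 2 (swap(5, 4)): [1, 2, 5, 0, 3, 4]
After 3 (reverse(1, 3)): [1, 0, 5, 2, 3, 4]
After 4 (swap(2, 4)): [1, 0, 3, 2, 5, 4]
After 5 (reverse(1, 3)): [1, 2, 3, 0, 5, 4]

Answer: [1, 2, 3, 0, 5, 4]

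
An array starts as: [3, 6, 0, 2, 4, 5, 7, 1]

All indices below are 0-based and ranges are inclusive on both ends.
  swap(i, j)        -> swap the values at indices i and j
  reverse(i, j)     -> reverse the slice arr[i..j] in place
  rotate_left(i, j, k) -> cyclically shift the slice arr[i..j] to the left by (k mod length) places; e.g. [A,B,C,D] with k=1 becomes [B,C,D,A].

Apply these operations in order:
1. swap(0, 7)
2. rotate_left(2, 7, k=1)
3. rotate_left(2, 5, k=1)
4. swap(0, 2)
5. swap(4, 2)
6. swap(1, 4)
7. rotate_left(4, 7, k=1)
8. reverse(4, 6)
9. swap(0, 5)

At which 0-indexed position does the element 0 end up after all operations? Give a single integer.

Answer: 4

Derivation:
After 1 (swap(0, 7)): [1, 6, 0, 2, 4, 5, 7, 3]
After 2 (rotate_left(2, 7, k=1)): [1, 6, 2, 4, 5, 7, 3, 0]
After 3 (rotate_left(2, 5, k=1)): [1, 6, 4, 5, 7, 2, 3, 0]
After 4 (swap(0, 2)): [4, 6, 1, 5, 7, 2, 3, 0]
After 5 (swap(4, 2)): [4, 6, 7, 5, 1, 2, 3, 0]
After 6 (swap(1, 4)): [4, 1, 7, 5, 6, 2, 3, 0]
After 7 (rotate_left(4, 7, k=1)): [4, 1, 7, 5, 2, 3, 0, 6]
After 8 (reverse(4, 6)): [4, 1, 7, 5, 0, 3, 2, 6]
After 9 (swap(0, 5)): [3, 1, 7, 5, 0, 4, 2, 6]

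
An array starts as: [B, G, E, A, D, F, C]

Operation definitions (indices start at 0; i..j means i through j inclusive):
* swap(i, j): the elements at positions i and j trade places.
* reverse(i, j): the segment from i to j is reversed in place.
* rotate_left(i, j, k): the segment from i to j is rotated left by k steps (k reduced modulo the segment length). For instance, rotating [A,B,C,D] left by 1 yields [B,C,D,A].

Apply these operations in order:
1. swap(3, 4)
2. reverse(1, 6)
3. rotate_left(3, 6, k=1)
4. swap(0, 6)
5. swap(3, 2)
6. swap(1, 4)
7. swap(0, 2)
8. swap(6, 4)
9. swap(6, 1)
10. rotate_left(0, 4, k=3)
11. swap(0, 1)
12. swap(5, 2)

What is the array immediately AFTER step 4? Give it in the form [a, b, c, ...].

Answer: [A, C, F, D, E, G, B]

Derivation:
After 1 (swap(3, 4)): [B, G, E, D, A, F, C]
After 2 (reverse(1, 6)): [B, C, F, A, D, E, G]
After 3 (rotate_left(3, 6, k=1)): [B, C, F, D, E, G, A]
After 4 (swap(0, 6)): [A, C, F, D, E, G, B]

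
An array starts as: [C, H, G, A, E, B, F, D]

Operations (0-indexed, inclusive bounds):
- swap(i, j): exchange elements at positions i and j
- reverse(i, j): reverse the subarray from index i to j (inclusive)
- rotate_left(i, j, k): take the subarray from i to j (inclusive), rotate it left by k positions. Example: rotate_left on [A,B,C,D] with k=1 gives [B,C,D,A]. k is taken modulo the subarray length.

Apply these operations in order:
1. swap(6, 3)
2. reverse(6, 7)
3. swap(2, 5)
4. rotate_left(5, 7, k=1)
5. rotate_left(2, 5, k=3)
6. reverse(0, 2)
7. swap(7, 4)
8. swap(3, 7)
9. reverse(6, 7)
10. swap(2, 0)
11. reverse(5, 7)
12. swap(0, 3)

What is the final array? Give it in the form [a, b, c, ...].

Answer: [F, H, D, C, G, A, B, E]

Derivation:
After 1 (swap(6, 3)): [C, H, G, F, E, B, A, D]
After 2 (reverse(6, 7)): [C, H, G, F, E, B, D, A]
After 3 (swap(2, 5)): [C, H, B, F, E, G, D, A]
After 4 (rotate_left(5, 7, k=1)): [C, H, B, F, E, D, A, G]
After 5 (rotate_left(2, 5, k=3)): [C, H, D, B, F, E, A, G]
After 6 (reverse(0, 2)): [D, H, C, B, F, E, A, G]
After 7 (swap(7, 4)): [D, H, C, B, G, E, A, F]
After 8 (swap(3, 7)): [D, H, C, F, G, E, A, B]
After 9 (reverse(6, 7)): [D, H, C, F, G, E, B, A]
After 10 (swap(2, 0)): [C, H, D, F, G, E, B, A]
After 11 (reverse(5, 7)): [C, H, D, F, G, A, B, E]
After 12 (swap(0, 3)): [F, H, D, C, G, A, B, E]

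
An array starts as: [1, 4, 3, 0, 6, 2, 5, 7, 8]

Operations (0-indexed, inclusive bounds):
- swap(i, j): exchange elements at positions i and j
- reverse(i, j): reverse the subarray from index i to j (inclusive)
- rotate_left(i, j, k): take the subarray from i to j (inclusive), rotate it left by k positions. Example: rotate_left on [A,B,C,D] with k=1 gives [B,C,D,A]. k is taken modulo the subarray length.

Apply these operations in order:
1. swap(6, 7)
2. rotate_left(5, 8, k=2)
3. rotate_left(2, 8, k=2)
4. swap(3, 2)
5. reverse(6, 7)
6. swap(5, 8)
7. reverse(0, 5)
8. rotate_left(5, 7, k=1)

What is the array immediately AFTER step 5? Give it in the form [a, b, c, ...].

Answer: [1, 4, 5, 6, 8, 2, 3, 7, 0]

Derivation:
After 1 (swap(6, 7)): [1, 4, 3, 0, 6, 2, 7, 5, 8]
After 2 (rotate_left(5, 8, k=2)): [1, 4, 3, 0, 6, 5, 8, 2, 7]
After 3 (rotate_left(2, 8, k=2)): [1, 4, 6, 5, 8, 2, 7, 3, 0]
After 4 (swap(3, 2)): [1, 4, 5, 6, 8, 2, 7, 3, 0]
After 5 (reverse(6, 7)): [1, 4, 5, 6, 8, 2, 3, 7, 0]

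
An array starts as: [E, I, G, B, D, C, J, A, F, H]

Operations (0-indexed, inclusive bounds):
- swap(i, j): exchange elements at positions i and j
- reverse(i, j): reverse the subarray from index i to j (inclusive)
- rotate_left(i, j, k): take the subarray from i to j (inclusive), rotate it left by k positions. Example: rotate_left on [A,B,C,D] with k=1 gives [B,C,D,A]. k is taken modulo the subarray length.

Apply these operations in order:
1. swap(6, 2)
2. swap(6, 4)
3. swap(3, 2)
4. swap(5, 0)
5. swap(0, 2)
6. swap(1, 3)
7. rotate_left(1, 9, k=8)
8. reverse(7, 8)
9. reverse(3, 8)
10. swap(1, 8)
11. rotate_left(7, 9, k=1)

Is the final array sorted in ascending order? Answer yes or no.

After 1 (swap(6, 2)): [E, I, J, B, D, C, G, A, F, H]
After 2 (swap(6, 4)): [E, I, J, B, G, C, D, A, F, H]
After 3 (swap(3, 2)): [E, I, B, J, G, C, D, A, F, H]
After 4 (swap(5, 0)): [C, I, B, J, G, E, D, A, F, H]
After 5 (swap(0, 2)): [B, I, C, J, G, E, D, A, F, H]
After 6 (swap(1, 3)): [B, J, C, I, G, E, D, A, F, H]
After 7 (rotate_left(1, 9, k=8)): [B, H, J, C, I, G, E, D, A, F]
After 8 (reverse(7, 8)): [B, H, J, C, I, G, E, A, D, F]
After 9 (reverse(3, 8)): [B, H, J, D, A, E, G, I, C, F]
After 10 (swap(1, 8)): [B, C, J, D, A, E, G, I, H, F]
After 11 (rotate_left(7, 9, k=1)): [B, C, J, D, A, E, G, H, F, I]

Answer: no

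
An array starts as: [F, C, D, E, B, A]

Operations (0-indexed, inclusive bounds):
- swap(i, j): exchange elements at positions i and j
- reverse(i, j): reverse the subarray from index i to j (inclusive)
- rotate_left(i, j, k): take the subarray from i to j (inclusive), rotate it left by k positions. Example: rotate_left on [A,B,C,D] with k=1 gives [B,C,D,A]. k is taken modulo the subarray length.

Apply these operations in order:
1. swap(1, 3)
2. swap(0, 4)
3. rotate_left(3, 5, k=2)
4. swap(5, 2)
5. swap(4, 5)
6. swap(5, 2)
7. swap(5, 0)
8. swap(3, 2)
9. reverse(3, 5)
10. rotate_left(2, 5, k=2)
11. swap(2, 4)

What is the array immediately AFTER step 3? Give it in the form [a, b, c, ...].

After 1 (swap(1, 3)): [F, E, D, C, B, A]
After 2 (swap(0, 4)): [B, E, D, C, F, A]
After 3 (rotate_left(3, 5, k=2)): [B, E, D, A, C, F]

Answer: [B, E, D, A, C, F]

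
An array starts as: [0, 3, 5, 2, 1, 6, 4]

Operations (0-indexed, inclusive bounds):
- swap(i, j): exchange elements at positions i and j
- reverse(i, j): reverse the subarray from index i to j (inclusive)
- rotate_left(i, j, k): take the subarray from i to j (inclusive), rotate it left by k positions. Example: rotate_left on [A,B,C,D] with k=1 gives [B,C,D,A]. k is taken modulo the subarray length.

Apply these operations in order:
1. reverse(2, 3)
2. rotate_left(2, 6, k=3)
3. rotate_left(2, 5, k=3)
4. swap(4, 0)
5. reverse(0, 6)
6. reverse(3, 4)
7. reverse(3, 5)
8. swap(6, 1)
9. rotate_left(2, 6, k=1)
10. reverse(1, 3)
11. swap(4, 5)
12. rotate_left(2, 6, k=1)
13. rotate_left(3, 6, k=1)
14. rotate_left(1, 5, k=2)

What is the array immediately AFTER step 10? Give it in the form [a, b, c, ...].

Answer: [1, 6, 3, 4, 5, 2, 0]

Derivation:
After 1 (reverse(2, 3)): [0, 3, 2, 5, 1, 6, 4]
After 2 (rotate_left(2, 6, k=3)): [0, 3, 6, 4, 2, 5, 1]
After 3 (rotate_left(2, 5, k=3)): [0, 3, 5, 6, 4, 2, 1]
After 4 (swap(4, 0)): [4, 3, 5, 6, 0, 2, 1]
After 5 (reverse(0, 6)): [1, 2, 0, 6, 5, 3, 4]
After 6 (reverse(3, 4)): [1, 2, 0, 5, 6, 3, 4]
After 7 (reverse(3, 5)): [1, 2, 0, 3, 6, 5, 4]
After 8 (swap(6, 1)): [1, 4, 0, 3, 6, 5, 2]
After 9 (rotate_left(2, 6, k=1)): [1, 4, 3, 6, 5, 2, 0]
After 10 (reverse(1, 3)): [1, 6, 3, 4, 5, 2, 0]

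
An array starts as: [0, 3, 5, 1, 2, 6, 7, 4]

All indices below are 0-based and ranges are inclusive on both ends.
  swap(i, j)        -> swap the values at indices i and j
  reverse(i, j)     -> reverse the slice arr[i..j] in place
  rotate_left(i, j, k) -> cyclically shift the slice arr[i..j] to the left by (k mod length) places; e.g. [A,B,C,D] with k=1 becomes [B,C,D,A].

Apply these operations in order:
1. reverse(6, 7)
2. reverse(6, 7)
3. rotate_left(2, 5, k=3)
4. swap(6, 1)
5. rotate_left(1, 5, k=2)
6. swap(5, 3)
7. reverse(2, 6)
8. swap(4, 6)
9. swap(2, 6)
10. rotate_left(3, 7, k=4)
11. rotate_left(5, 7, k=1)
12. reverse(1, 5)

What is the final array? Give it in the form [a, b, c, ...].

After 1 (reverse(6, 7)): [0, 3, 5, 1, 2, 6, 4, 7]
After 2 (reverse(6, 7)): [0, 3, 5, 1, 2, 6, 7, 4]
After 3 (rotate_left(2, 5, k=3)): [0, 3, 6, 5, 1, 2, 7, 4]
After 4 (swap(6, 1)): [0, 7, 6, 5, 1, 2, 3, 4]
After 5 (rotate_left(1, 5, k=2)): [0, 5, 1, 2, 7, 6, 3, 4]
After 6 (swap(5, 3)): [0, 5, 1, 6, 7, 2, 3, 4]
After 7 (reverse(2, 6)): [0, 5, 3, 2, 7, 6, 1, 4]
After 8 (swap(4, 6)): [0, 5, 3, 2, 1, 6, 7, 4]
After 9 (swap(2, 6)): [0, 5, 7, 2, 1, 6, 3, 4]
After 10 (rotate_left(3, 7, k=4)): [0, 5, 7, 4, 2, 1, 6, 3]
After 11 (rotate_left(5, 7, k=1)): [0, 5, 7, 4, 2, 6, 3, 1]
After 12 (reverse(1, 5)): [0, 6, 2, 4, 7, 5, 3, 1]

Answer: [0, 6, 2, 4, 7, 5, 3, 1]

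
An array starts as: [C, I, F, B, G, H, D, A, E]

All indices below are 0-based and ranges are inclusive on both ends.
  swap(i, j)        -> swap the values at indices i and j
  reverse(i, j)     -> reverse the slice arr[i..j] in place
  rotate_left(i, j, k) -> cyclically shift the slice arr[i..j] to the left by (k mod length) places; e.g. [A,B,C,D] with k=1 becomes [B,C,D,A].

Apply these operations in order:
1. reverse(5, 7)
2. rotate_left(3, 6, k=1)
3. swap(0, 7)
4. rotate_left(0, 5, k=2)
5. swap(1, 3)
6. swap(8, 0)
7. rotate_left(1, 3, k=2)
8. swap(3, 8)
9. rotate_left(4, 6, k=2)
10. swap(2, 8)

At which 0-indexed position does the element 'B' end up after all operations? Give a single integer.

Answer: 4

Derivation:
After 1 (reverse(5, 7)): [C, I, F, B, G, A, D, H, E]
After 2 (rotate_left(3, 6, k=1)): [C, I, F, G, A, D, B, H, E]
After 3 (swap(0, 7)): [H, I, F, G, A, D, B, C, E]
After 4 (rotate_left(0, 5, k=2)): [F, G, A, D, H, I, B, C, E]
After 5 (swap(1, 3)): [F, D, A, G, H, I, B, C, E]
After 6 (swap(8, 0)): [E, D, A, G, H, I, B, C, F]
After 7 (rotate_left(1, 3, k=2)): [E, G, D, A, H, I, B, C, F]
After 8 (swap(3, 8)): [E, G, D, F, H, I, B, C, A]
After 9 (rotate_left(4, 6, k=2)): [E, G, D, F, B, H, I, C, A]
After 10 (swap(2, 8)): [E, G, A, F, B, H, I, C, D]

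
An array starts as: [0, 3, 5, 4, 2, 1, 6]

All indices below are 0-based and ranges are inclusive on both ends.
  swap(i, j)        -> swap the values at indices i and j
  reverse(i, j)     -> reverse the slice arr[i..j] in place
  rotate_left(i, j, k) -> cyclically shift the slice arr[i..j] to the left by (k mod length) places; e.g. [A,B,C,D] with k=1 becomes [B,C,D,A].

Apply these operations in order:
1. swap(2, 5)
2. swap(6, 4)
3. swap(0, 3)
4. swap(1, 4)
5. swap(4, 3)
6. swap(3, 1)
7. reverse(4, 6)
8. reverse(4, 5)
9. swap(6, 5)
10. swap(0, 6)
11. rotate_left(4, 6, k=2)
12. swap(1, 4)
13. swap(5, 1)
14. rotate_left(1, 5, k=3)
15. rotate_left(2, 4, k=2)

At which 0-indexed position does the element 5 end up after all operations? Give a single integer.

After 1 (swap(2, 5)): [0, 3, 1, 4, 2, 5, 6]
After 2 (swap(6, 4)): [0, 3, 1, 4, 6, 5, 2]
After 3 (swap(0, 3)): [4, 3, 1, 0, 6, 5, 2]
After 4 (swap(1, 4)): [4, 6, 1, 0, 3, 5, 2]
After 5 (swap(4, 3)): [4, 6, 1, 3, 0, 5, 2]
After 6 (swap(3, 1)): [4, 3, 1, 6, 0, 5, 2]
After 7 (reverse(4, 6)): [4, 3, 1, 6, 2, 5, 0]
After 8 (reverse(4, 5)): [4, 3, 1, 6, 5, 2, 0]
After 9 (swap(6, 5)): [4, 3, 1, 6, 5, 0, 2]
After 10 (swap(0, 6)): [2, 3, 1, 6, 5, 0, 4]
After 11 (rotate_left(4, 6, k=2)): [2, 3, 1, 6, 4, 5, 0]
After 12 (swap(1, 4)): [2, 4, 1, 6, 3, 5, 0]
After 13 (swap(5, 1)): [2, 5, 1, 6, 3, 4, 0]
After 14 (rotate_left(1, 5, k=3)): [2, 3, 4, 5, 1, 6, 0]
After 15 (rotate_left(2, 4, k=2)): [2, 3, 1, 4, 5, 6, 0]

Answer: 4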